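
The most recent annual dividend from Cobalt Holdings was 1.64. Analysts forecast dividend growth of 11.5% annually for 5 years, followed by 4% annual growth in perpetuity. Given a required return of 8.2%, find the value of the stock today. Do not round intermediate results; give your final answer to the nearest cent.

56.17

D_1 = 1.82860
D_2 = 2.03889
D_3 = 2.27336
D_4 = 2.53480
D_5 = 2.82630
Terminal value at year 5: TV = D_5×(1+g_2)/(r−g_2) = 2.93935/0.042 = 69.98456
P_0 = D_1/(1+r)^1 + D_2/(1+r)^2 + D_3/(1+r)^3 + D_4/(1+r)^4 + D_5/(1+r)^5 + TV/(1+r)^5
    = 1.69002 + 1.74156 + 1.79468 + 1.84941 + 1.90582 + 47.19173 = 56.17323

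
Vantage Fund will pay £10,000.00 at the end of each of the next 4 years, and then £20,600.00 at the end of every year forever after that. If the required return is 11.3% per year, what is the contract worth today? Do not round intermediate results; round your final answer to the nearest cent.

PV of 4-year annuity: £10,000.00 × [1 − (1+0.113)^−4] / 0.113 = 30826.77726
Perpetuity value at year 4: £20,600.00 / 0.113 = 182300.88496
PV of perpetuity: 182300.88496 / (1+0.113)^4 = 118797.72381
Total PV = 30826.77726 + 118797.72381 = 149624.50106

£149624.50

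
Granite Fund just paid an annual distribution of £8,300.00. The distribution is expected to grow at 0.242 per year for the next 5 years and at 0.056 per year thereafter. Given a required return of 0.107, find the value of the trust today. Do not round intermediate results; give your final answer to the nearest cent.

D_1 = 10308.60000
D_2 = 12803.28120
D_3 = 15901.67525
D_4 = 19749.88066
D_5 = 24529.35178
Terminal value at year 5: TV = D_5×(1+g_2)/(r−g_2) = 25902.99548/0.051 = 507901.87217
P_0 = D_1/(1+r)^1 + D_2/(1+r)^2 + D_3/(1+r)^3 + D_4/(1+r)^4 + D_5/(1+r)^5 + TV/(1+r)^5
    = 9312.19512 + 10447.82867 + 11721.95412 + 13151.46072 + 14755.29739 + 305521.45194 = 364910.18797

£364910.19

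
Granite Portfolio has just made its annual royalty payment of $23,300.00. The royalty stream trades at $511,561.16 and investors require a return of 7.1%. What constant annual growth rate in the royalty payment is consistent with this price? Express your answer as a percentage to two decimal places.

2.43%

P = D₀(1+g)/(r−g) ⇒ P(r−g) = D₀(1+g) ⇒ g(P+D₀) = P·r − D₀
g = (P·r − D₀)/(P + D₀) = ($511,561.16×0.071 − $23,300.00) / ($511,561.16 + $23,300.00) = 0.024344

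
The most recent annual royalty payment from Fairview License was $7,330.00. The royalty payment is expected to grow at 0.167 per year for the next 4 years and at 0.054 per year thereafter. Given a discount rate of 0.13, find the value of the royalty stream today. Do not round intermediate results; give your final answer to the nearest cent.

$147437.99

D_1 = 8554.11000
D_2 = 9982.64637
D_3 = 11649.74831
D_4 = 13595.25628
Terminal value at year 4: TV = D_4×(1+g_2)/(r−g_2) = 14329.40012/0.076 = 188544.73844
P_0 = D_1/(1+r)^1 + D_2/(1+r)^2 + D_3/(1+r)^3 + D_4/(1+r)^4 + TV/(1+r)^4
    = 7570.00885 + 7817.87640 + 8073.85996 + 8338.22529 + 115638.01909 = 147437.98958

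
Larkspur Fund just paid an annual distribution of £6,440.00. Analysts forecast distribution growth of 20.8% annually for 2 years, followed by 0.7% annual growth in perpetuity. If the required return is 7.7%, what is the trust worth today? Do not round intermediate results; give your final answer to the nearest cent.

£131877.26

D_1 = 7779.52000
D_2 = 9397.66016
Terminal value at year 2: TV = D_2×(1+g_2)/(r−g_2) = 9463.44378/0.07 = 135192.05402
P_0 = D_1/(1+r)^1 + D_2/(1+r)^2 + TV/(1+r)^2
    = 7223.32405 + 8101.92707 + 116552.00794 = 131877.25905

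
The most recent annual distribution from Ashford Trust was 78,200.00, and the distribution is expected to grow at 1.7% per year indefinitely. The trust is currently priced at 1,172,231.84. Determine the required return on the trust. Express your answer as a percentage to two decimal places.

8.48%

D₁ = 78,200.00 × 1.017 = 79,529.4000
P = D₁/(r − g) ⇒ r = D₁/P + g = 79,529.4000/1,172,231.84 + 0.017 = 0.067844 + 0.017 = 0.084844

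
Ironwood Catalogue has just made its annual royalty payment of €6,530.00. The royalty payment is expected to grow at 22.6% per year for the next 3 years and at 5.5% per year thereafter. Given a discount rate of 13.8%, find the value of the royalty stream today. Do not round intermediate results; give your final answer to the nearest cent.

€126563.37

D_1 = 8005.78000
D_2 = 9815.08628
D_3 = 12033.29578
Terminal value at year 3: TV = D_3×(1+g_2)/(r−g_2) = 12695.12705/0.083 = 152953.33792
P_0 = D_1/(1+r)^1 + D_2/(1+r)^2 + D_3/(1+r)^3 + TV/(1+r)^3
    = 7034.95606 + 7578.95970 + 8165.03039 + 103784.42246 = 126563.36861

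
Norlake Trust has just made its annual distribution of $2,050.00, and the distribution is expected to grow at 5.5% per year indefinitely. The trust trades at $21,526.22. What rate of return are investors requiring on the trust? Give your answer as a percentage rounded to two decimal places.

D₁ = $2,050.00 × 1.055 = $2,162.7500
P = D₁/(r − g) ⇒ r = D₁/P + g = $2,162.7500/$21,526.22 + 0.055 = 0.100470 + 0.055 = 0.155470

15.55%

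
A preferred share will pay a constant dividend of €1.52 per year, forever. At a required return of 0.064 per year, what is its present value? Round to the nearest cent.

€23.75

Level perpetuity: PV = C / r = €1.52 / 0.064 = €23.75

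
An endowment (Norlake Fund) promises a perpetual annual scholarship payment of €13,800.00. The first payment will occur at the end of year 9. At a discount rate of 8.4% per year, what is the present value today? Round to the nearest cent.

Value at end of year 8: C / r = €13,800.00 / 0.084 = €164,285.7143
Discount to today: PV = €164,285.7143 / (1 + 0.084)^8 = €164,285.7143 / 1.906489 = €86,171.87

€86171.87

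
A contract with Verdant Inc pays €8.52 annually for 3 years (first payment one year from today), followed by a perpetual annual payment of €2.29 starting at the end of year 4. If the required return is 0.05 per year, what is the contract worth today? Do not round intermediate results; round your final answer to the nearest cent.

€62.77

PV of 3-year annuity: €8.52 × [1 − (1+0.05)^−3] / 0.05 = 23.20207
Perpetuity value at year 3: €2.29 / 0.05 = 45.80000
PV of perpetuity: 45.80000 / (1+0.05)^3 = 39.56376
Total PV = 23.20207 + 39.56376 = 62.76584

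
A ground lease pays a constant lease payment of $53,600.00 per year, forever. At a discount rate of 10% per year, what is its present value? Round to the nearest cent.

Level perpetuity: PV = C / r = $53,600.00 / 0.1 = $536,000.00

$536000.00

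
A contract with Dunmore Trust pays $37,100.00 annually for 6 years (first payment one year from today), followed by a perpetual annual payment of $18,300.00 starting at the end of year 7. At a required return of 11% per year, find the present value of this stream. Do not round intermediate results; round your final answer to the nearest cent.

$245897.75

PV of 6-year annuity: $37,100.00 × [1 − (1+0.11)^−6] / 0.11 = 156952.95437
Perpetuity value at year 6: $18,300.00 / 0.11 = 166363.63636
PV of perpetuity: 166363.63636 / (1+0.11)^6 = 88944.79364
Total PV = 156952.95437 + 88944.79364 = 245897.74801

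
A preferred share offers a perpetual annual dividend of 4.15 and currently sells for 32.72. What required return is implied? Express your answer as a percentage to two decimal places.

12.68%

P = C/r ⇒ r = C/P = 4.15/32.72 = 0.126834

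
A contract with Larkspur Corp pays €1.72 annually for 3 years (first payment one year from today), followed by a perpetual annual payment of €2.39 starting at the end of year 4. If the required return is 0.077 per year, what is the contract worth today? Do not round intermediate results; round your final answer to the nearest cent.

€29.30

PV of 3-year annuity: €1.72 × [1 − (1+0.077)^−3] / 0.077 = 4.45671
Perpetuity value at year 3: €2.39 / 0.077 = 31.03896
PV of perpetuity: 31.03896 / (1+0.077)^3 = 24.84621
Total PV = 4.45671 + 24.84621 = 29.30292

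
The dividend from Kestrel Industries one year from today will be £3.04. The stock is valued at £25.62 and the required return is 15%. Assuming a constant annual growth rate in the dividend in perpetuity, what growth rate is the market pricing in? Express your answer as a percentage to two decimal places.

3.13%

P = D₁/(r−g) ⇒ g = r − D₁/P = 0.15 − £3.04/£25.62 = 0.031343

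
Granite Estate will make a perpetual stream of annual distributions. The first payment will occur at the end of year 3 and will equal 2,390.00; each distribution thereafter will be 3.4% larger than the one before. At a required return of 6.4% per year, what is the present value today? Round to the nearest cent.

Value at end of year 2: C₁ / (r − g) = 2,390.00 / (0.064 − 0.034) = 79,666.6667
Discount to today: PV = 79,666.6667 / (1 + 0.064)^2 = 79,666.6667 / 1.132096 = 70,370.95

70370.95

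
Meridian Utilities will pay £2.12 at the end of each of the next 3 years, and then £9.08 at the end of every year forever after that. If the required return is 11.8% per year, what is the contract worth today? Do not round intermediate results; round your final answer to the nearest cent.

£60.17

PV of 3-year annuity: £2.12 × [1 − (1+0.118)^−3] / 0.118 = 5.10943
Perpetuity value at year 3: £9.08 / 0.118 = 76.94915
PV of perpetuity: 76.94915 / (1+0.118)^3 = 55.06535
Total PV = 5.10943 + 55.06535 = 60.17479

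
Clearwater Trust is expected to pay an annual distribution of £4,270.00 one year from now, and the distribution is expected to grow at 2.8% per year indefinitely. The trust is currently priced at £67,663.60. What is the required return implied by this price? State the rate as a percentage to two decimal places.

9.11%

P = D₁/(r − g) ⇒ r = D₁/P + g = £4,270.0000/£67,663.60 + 0.028 = 0.063106 + 0.028 = 0.091106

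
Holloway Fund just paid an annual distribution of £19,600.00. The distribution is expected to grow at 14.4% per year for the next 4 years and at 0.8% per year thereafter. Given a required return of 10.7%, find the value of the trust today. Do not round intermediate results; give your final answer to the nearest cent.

£312785.61

D_1 = 22422.40000
D_2 = 25651.22560
D_3 = 29345.00209
D_4 = 33570.68239
Terminal value at year 4: TV = D_4×(1+g_2)/(r−g_2) = 33839.24785/0.099 = 341810.58430
P_0 = D_1/(1+r)^1 + D_2/(1+r)^2 + D_3/(1+r)^3 + D_4/(1+r)^4 + TV/(1+r)^4
    = 20255.10388 + 20932.10374 + 21631.73142 + 22354.74322 + 227611.93097 = 312785.61324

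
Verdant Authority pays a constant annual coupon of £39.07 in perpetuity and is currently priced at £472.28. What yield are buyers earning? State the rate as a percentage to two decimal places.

8.27%

P = C/r ⇒ r = C/P = £39.07/£472.28 = 0.082726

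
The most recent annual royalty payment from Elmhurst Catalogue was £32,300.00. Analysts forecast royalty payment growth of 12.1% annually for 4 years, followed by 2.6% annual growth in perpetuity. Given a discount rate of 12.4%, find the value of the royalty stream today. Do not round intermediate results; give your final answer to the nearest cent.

D_1 = 36208.30000
D_2 = 40589.50430
D_3 = 45500.83432
D_4 = 51006.43527
Terminal value at year 4: TV = D_4×(1+g_2)/(r−g_2) = 52332.60259/0.098 = 534006.14888
P_0 = D_1/(1+r)^1 + D_2/(1+r)^2 + D_3/(1+r)^3 + D_4/(1+r)^4 + TV/(1+r)^4
    = 32213.79004 + 32127.81017 + 32042.05979 + 31956.53827 + 334565.39050 = 462905.58877

£462905.59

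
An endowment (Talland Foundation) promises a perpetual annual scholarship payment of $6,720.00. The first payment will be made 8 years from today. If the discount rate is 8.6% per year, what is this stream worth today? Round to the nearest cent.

Value at end of year 7: C / r = $6,720.00 / 0.086 = $78,139.5349
Discount to today: PV = $78,139.5349 / (1 + 0.086)^7 = $78,139.5349 / 1.781594 = $43,859.34

$43859.34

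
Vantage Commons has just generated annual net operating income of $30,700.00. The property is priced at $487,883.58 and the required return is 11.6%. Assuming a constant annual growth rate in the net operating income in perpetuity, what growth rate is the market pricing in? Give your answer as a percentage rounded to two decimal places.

4.99%

P = D₀(1+g)/(r−g) ⇒ P(r−g) = D₀(1+g) ⇒ g(P+D₀) = P·r − D₀
g = (P·r − D₀)/(P + D₀) = ($487,883.58×0.116 − $30,700.00) / ($487,883.58 + $30,700.00) = 0.049933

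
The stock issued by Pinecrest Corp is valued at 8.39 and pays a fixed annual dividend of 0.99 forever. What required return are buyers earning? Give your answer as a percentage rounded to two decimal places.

P = C/r ⇒ r = C/P = 0.99/8.39 = 0.117998

11.80%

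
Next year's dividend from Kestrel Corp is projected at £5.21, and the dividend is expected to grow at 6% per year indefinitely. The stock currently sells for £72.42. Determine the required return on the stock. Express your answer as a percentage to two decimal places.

13.19%

P = D₁/(r − g) ⇒ r = D₁/P + g = £5.2100/£72.42 + 0.06 = 0.071941 + 0.06 = 0.131941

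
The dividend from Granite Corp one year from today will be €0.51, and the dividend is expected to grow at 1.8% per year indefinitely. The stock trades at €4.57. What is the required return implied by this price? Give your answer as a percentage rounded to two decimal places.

12.96%

P = D₁/(r − g) ⇒ r = D₁/P + g = €0.5100/€4.57 + 0.018 = 0.111597 + 0.018 = 0.129597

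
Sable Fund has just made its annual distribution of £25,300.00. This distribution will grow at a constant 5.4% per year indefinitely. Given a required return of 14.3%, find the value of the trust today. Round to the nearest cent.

£299620.22

D₁ = D₀ × (1 + g) = £25,300.00 × 1.054 = £26,666.2000
Growing perpetuity: P = D₁ / (r − g) = £26,666.2000 / (0.143 − 0.054) = £299,620.22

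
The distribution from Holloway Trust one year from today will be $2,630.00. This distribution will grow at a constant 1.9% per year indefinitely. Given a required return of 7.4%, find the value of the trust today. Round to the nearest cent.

Growing perpetuity: P = D₁ / (r − g) = $2,630.0000 / (0.074 − 0.019) = $47,818.18

$47818.18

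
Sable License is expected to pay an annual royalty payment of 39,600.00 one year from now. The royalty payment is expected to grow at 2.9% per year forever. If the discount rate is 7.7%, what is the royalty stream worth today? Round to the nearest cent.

Growing perpetuity: P = D₁ / (r − g) = 39,600.0000 / (0.077 − 0.029) = 825,000.00

825000.00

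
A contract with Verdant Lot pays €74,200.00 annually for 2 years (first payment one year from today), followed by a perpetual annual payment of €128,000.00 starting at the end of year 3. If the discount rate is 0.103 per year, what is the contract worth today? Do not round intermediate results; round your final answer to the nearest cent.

PV of 2-year annuity: €74,200.00 × [1 − (1+0.103)^−2] / 0.103 = 128260.27097
Perpetuity value at year 2: €128,000.00 / 0.103 = 1242718.44660
PV of perpetuity: 1242718.44660 / (1+0.103)^2 = 1021460.83631
Total PV = 128260.27097 + 1021460.83631 = 1149721.10728

€1149721.11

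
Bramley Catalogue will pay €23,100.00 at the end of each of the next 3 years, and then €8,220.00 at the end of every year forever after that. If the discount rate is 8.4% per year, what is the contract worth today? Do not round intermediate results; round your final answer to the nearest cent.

PV of 3-year annuity: €23,100.00 × [1 − (1+0.084)^−3] / 0.084 = 59103.87513
Perpetuity value at year 3: €8,220.00 / 0.084 = 97857.14286
PV of perpetuity: 97857.14286 / (1+0.084)^3 = 76825.37430
Total PV = 59103.87513 + 76825.37430 = 135929.24944

€135929.25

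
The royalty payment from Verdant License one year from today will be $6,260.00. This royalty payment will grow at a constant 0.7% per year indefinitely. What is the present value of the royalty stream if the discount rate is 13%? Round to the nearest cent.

$50894.31

Growing perpetuity: P = D₁ / (r − g) = $6,260.0000 / (0.13 − 0.007) = $50,894.31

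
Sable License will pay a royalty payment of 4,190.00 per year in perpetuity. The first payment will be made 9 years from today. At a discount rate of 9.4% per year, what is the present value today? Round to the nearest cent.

21724.39

Value at end of year 8: C / r = 4,190.00 / 0.094 = 44,574.4681
Discount to today: PV = 44,574.4681 / (1 + 0.094)^8 = 44,574.4681 / 2.051817 = 21,724.39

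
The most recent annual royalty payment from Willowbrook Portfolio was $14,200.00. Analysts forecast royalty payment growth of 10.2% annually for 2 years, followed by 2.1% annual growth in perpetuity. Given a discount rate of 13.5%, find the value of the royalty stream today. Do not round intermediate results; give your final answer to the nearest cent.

D_1 = 15648.40000
D_2 = 17244.53680
Terminal value at year 2: TV = D_2×(1+g_2)/(r−g_2) = 17606.67207/0.114 = 154444.49187
P_0 = D_1/(1+r)^1 + D_2/(1+r)^2 + TV/(1+r)^2
    = 13787.13656 + 13386.27709 + 119889.37636 = 147062.79001

$147062.79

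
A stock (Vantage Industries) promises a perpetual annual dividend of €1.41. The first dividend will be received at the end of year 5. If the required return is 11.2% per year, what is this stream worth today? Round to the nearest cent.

Value at end of year 4: C / r = €1.41 / 0.112 = €12.5893
Discount to today: PV = €12.5893 / (1 + 0.112)^4 = €12.5893 / 1.529041 = €8.23

€8.23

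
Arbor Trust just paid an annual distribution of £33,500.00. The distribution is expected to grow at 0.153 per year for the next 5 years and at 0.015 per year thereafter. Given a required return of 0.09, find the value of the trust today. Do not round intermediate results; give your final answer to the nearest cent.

£799312.81

D_1 = 38625.50000
D_2 = 44535.20150
D_3 = 51349.08733
D_4 = 59205.49769
D_5 = 68263.93884
Terminal value at year 5: TV = D_5×(1+g_2)/(r−g_2) = 69287.89792/0.075 = 923838.63894
P_0 = D_1/(1+r)^1 + D_2/(1+r)^2 + D_3/(1+r)^3 + D_4/(1+r)^4 + D_5/(1+r)^5 + TV/(1+r)^5
    = 35436.23853 + 37484.38810 + 39650.91695 + 41942.66720 + 44366.87640 + 600431.72732 = 799312.81450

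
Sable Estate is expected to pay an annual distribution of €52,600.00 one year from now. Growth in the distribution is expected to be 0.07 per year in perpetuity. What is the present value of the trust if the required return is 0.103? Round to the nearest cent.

Growing perpetuity: P = D₁ / (r − g) = €52,600.0000 / (0.103 − 0.07) = €1,593,939.39

€1593939.39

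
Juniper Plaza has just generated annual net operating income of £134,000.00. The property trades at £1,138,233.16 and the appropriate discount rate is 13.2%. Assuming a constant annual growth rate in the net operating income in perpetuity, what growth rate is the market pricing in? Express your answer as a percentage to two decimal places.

1.28%

P = D₀(1+g)/(r−g) ⇒ P(r−g) = D₀(1+g) ⇒ g(P+D₀) = P·r − D₀
g = (P·r − D₀)/(P + D₀) = (£1,138,233.16×0.132 − £134,000.00) / (£1,138,233.16 + £134,000.00) = 0.012770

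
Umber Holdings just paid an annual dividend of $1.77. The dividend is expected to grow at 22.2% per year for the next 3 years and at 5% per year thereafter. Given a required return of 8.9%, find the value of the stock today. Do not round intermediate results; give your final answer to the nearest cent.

$74.05

D_1 = 2.16294
D_2 = 2.64311
D_3 = 3.22988
Terminal value at year 3: TV = D_3×(1+g_2)/(r−g_2) = 3.39138/0.039 = 86.95841
P_0 = D_1/(1+r)^1 + D_2/(1+r)^2 + D_3/(1+r)^3 + TV/(1+r)^3
    = 1.98617 + 2.22874 + 2.50094 + 67.33300 = 74.04885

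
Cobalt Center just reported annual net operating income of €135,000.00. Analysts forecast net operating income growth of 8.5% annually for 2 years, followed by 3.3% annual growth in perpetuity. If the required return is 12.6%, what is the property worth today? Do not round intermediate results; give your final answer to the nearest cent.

D_1 = 146475.00000
D_2 = 158925.37500
Terminal value at year 2: TV = D_2×(1+g_2)/(r−g_2) = 164169.91238/0.093 = 1765267.87500
P_0 = D_1/(1+r)^1 + D_2/(1+r)^2 + TV/(1+r)^2
    = 130084.36945 + 125347.72722 + 1392303.24969 = 1647735.34636

€1647735.35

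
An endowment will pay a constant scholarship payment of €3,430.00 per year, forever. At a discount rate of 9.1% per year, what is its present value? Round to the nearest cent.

€37692.31

Level perpetuity: PV = C / r = €3,430.00 / 0.091 = €37,692.31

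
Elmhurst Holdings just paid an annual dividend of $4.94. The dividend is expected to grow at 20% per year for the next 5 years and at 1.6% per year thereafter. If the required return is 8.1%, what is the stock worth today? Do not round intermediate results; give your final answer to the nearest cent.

$164.32

D_1 = 5.92800
D_2 = 7.11360
D_3 = 8.53632
D_4 = 10.24358
D_5 = 12.29230
Terminal value at year 5: TV = D_5×(1+g_2)/(r−g_2) = 12.48898/0.065 = 192.13812
P_0 = D_1/(1+r)^1 + D_2/(1+r)^2 + D_3/(1+r)^3 + D_4/(1+r)^4 + D_5/(1+r)^5 + TV/(1+r)^5
    = 5.48381 + 6.08749 + 6.75762 + 7.50152 + 8.32731 + 130.16225 = 164.32000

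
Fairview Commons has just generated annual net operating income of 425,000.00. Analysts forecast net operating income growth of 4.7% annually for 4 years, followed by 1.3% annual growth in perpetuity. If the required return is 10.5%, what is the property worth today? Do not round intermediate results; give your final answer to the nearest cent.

5260123.74

D_1 = 444975.00000
D_2 = 465888.82500
D_3 = 487785.59978
D_4 = 510711.52296
Terminal value at year 4: TV = D_4×(1+g_2)/(r−g_2) = 517350.77276/0.092 = 5623377.96481
P_0 = D_1/(1+r)^1 + D_2/(1+r)^2 + D_3/(1+r)^3 + D_4/(1+r)^4 + TV/(1+r)^4
    = 402692.30769 + 381555.51688 + 361528.16848 + 342552.02932 + 3771795.71418 = 5260123.73656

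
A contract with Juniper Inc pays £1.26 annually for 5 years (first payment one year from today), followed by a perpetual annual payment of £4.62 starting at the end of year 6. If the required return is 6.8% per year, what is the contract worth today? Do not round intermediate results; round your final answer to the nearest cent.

PV of 5-year annuity: £1.26 × [1 − (1+0.068)^−5] / 0.068 = 5.19403
Perpetuity value at year 5: £4.62 / 0.068 = 67.94118
PV of perpetuity: 67.94118 / (1+0.068)^5 = 48.89639
Total PV = 5.19403 + 48.89639 = 54.09042

£54.09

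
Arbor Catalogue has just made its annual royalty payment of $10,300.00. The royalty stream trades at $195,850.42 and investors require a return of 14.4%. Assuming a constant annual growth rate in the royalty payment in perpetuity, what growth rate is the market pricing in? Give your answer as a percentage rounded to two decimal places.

8.68%

P = D₀(1+g)/(r−g) ⇒ P(r−g) = D₀(1+g) ⇒ g(P+D₀) = P·r − D₀
g = (P·r − D₀)/(P + D₀) = ($195,850.42×0.144 − $10,300.00) / ($195,850.42 + $10,300.00) = 0.086842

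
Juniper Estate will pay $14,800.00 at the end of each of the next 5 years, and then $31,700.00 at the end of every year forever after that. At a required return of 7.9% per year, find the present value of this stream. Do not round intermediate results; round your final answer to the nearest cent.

$333610.81

PV of 5-year annuity: $14,800.00 × [1 − (1+0.079)^−5] / 0.079 = 59248.18122
Perpetuity value at year 5: $31,700.00 / 0.079 = 401265.82278
PV of perpetuity: 401265.82278 / (1+0.079)^5 = 274362.62382
Total PV = 59248.18122 + 274362.62382 = 333610.80504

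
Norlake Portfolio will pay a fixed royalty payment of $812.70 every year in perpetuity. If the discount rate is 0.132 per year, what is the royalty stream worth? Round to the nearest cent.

$6156.82

Level perpetuity: PV = C / r = $812.70 / 0.132 = $6,156.82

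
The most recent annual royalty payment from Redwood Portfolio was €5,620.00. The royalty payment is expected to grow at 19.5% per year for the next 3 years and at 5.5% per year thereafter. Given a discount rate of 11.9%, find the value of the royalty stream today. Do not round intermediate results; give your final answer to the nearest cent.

D_1 = 6715.90000
D_2 = 8025.50050
D_3 = 9590.47310
Terminal value at year 3: TV = D_3×(1+g_2)/(r−g_2) = 10117.94912/0.064 = 158092.95497
P_0 = D_1/(1+r)^1 + D_2/(1+r)^2 + D_3/(1+r)^3 + TV/(1+r)^3
    = 6001.69794 + 6409.31997 + 6844.62678 + 112829.39450 = 132085.03918

€132085.04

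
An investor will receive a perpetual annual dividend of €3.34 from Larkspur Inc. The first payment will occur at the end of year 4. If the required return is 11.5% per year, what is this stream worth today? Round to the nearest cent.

€20.95

Value at end of year 3: C / r = €3.34 / 0.115 = €29.0435
Discount to today: PV = €29.0435 / (1 + 0.115)^3 = €29.0435 / 1.386196 = €20.95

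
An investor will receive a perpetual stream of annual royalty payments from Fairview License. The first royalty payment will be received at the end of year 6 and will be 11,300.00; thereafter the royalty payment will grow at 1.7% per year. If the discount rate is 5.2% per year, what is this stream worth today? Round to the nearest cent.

250571.52

Value at end of year 5: C₁ / (r − g) = 11,300.00 / (0.052 − 0.017) = 322,857.1429
Discount to today: PV = 322,857.1429 / (1 + 0.052)^5 = 322,857.1429 / 1.288483 = 250,571.52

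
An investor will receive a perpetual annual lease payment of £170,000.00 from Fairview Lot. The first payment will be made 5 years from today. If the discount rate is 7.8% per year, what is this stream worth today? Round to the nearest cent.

£1613909.86

Value at end of year 4: C / r = £170,000.00 / 0.078 = £2,179,487.1795
Discount to today: PV = £2,179,487.1795 / (1 + 0.078)^4 = £2,179,487.1795 / 1.350439 = £1,613,909.86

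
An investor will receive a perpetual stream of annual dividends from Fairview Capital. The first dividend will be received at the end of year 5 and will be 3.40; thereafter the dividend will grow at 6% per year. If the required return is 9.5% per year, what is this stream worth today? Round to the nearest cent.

Value at end of year 4: C₁ / (r − g) = 3.40 / (0.095 − 0.06) = 97.1429
Discount to today: PV = 97.1429 / (1 + 0.095)^4 = 97.1429 / 1.437661 = 67.57

67.57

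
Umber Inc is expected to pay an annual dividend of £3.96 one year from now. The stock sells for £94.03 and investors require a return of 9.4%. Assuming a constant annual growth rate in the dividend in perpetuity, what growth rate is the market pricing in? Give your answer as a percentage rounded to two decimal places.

5.19%

P = D₁/(r−g) ⇒ g = r − D₁/P = 0.094 − £3.96/£94.03 = 0.051886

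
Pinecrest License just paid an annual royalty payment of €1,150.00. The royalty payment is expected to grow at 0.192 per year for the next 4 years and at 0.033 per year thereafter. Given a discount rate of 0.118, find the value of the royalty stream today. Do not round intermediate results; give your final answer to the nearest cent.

€23473.22

D_1 = 1370.80000
D_2 = 1633.99360
D_3 = 1947.72037
D_4 = 2321.68268
Terminal value at year 4: TV = D_4×(1+g_2)/(r−g_2) = 2398.29821/0.085 = 28215.27307
P_0 = D_1/(1+r)^1 + D_2/(1+r)^2 + D_3/(1+r)^3 + D_4/(1+r)^4 + TV/(1+r)^4
    = 1226.11807 + 1307.27436 + 1393.80236 + 1486.05762 + 18059.97079 = 23473.22320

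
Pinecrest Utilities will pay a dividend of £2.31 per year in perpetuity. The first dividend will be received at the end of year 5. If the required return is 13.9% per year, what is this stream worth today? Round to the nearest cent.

£9.87

Value at end of year 4: C / r = £2.31 / 0.139 = £16.6187
Discount to today: PV = £16.6187 / (1 + 0.139)^4 = £16.6187 / 1.683042 = £9.87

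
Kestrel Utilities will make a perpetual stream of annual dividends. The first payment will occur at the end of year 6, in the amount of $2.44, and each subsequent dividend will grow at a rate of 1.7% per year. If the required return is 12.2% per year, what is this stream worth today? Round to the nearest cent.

Value at end of year 5: C₁ / (r − g) = $2.44 / (0.122 − 0.017) = $23.2381
Discount to today: PV = $23.2381 / (1 + 0.122)^5 = $23.2381 / 1.778133 = $13.07

$13.07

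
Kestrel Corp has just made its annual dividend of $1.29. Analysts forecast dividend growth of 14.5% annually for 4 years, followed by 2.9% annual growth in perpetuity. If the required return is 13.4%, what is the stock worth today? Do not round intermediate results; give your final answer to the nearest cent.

$18.43

D_1 = 1.47705
D_2 = 1.69122
D_3 = 1.93645
D_4 = 2.21723
Terminal value at year 4: TV = D_4×(1+g_2)/(r−g_2) = 2.28153/0.105 = 21.72890
P_0 = D_1/(1+r)^1 + D_2/(1+r)^2 + D_3/(1+r)^3 + D_4/(1+r)^4 + TV/(1+r)^4
    = 1.30251 + 1.31515 + 1.32791 + 1.34079 + 13.13970 = 18.42605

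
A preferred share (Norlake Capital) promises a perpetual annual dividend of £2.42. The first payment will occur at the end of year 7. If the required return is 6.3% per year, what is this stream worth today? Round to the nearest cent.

£26.62

Value at end of year 6: C / r = £2.42 / 0.063 = £38.4127
Discount to today: PV = £38.4127 / (1 + 0.063)^6 = £38.4127 / 1.442778 = £26.62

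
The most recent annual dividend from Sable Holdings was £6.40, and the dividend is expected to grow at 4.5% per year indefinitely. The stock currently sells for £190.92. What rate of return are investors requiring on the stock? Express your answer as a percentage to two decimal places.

D₁ = £6.40 × 1.045 = £6.6880
P = D₁/(r − g) ⇒ r = D₁/P + g = £6.6880/£190.92 + 0.045 = 0.035030 + 0.045 = 0.080030

8.00%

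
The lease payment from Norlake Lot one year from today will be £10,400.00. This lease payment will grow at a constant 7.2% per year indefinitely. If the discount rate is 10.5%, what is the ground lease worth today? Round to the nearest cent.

£315151.52

Growing perpetuity: P = D₁ / (r − g) = £10,400.0000 / (0.105 − 0.072) = £315,151.52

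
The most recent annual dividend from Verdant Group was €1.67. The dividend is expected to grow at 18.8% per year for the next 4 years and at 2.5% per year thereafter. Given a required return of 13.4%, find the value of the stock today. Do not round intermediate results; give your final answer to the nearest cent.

D_1 = 1.98396
D_2 = 2.35694
D_3 = 2.80005
D_4 = 3.32646
Terminal value at year 4: TV = D_4×(1+g_2)/(r−g_2) = 3.40962/0.109 = 31.28093
P_0 = D_1/(1+r)^1 + D_2/(1+r)^2 + D_3/(1+r)^3 + D_4/(1+r)^4 + TV/(1+r)^4
    = 1.74952 + 1.83283 + 1.92011 + 2.01155 + 18.91592 = 26.42993

€26.43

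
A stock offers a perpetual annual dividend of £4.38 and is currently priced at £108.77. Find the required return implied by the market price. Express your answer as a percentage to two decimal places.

P = C/r ⇒ r = C/P = £4.38/£108.77 = 0.040268

4.03%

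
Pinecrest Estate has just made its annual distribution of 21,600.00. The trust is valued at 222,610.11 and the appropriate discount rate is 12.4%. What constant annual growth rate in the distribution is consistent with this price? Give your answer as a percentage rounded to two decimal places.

2.46%

P = D₀(1+g)/(r−g) ⇒ P(r−g) = D₀(1+g) ⇒ g(P+D₀) = P·r − D₀
g = (P·r − D₀)/(P + D₀) = (222,610.11×0.124 − 21,600.00) / (222,610.11 + 21,600.00) = 0.024584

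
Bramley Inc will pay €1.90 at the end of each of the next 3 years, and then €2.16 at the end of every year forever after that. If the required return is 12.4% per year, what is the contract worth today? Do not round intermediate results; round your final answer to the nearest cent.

€16.80

PV of 3-year annuity: €1.90 × [1 − (1+0.124)^−3] / 0.124 = 4.53229
Perpetuity value at year 3: €2.16 / 0.124 = 17.41935
PV of perpetuity: 17.41935 / (1+0.124)^3 = 12.26685
Total PV = 4.53229 + 12.26685 = 16.79915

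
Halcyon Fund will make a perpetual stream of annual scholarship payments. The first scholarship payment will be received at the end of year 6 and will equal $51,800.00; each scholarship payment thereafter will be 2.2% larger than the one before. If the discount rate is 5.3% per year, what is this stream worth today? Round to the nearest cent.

Value at end of year 5: C₁ / (r − g) = $51,800.00 / (0.053 − 0.022) = $1,670,967.7419
Discount to today: PV = $1,670,967.7419 / (1 + 0.053)^5 = $1,670,967.7419 / 1.294619 = $1,290,702.67

$1290702.67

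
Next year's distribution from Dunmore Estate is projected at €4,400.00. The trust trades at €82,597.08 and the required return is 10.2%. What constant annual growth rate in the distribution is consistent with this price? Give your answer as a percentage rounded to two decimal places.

4.87%

P = D₁/(r−g) ⇒ g = r − D₁/P = 0.102 − €4,400.00/€82,597.08 = 0.048729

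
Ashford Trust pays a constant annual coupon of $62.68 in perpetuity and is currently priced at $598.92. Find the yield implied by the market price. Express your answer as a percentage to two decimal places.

10.47%

P = C/r ⇒ r = C/P = $62.68/$598.92 = 0.104655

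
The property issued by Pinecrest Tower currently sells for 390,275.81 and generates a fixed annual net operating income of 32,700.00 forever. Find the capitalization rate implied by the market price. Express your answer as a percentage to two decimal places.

8.38%

P = C/r ⇒ r = C/P = 32,700.00/390,275.81 = 0.083787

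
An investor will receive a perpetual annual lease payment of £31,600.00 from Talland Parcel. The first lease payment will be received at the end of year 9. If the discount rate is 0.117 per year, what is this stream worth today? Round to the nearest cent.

£111448.91

Value at end of year 8: C / r = £31,600.00 / 0.117 = £270,085.4701
Discount to today: PV = £270,085.4701 / (1 + 0.117)^8 = £270,085.4701 / 2.423402 = £111,448.91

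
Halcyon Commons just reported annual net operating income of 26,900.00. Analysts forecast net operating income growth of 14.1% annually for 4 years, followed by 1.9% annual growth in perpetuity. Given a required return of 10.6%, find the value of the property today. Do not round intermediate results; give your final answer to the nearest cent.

D_1 = 30692.90000
D_2 = 35020.59890
D_3 = 39958.50334
D_4 = 45592.65232
Terminal value at year 4: TV = D_4×(1+g_2)/(r−g_2) = 46458.91271/0.087 = 534010.49093
P_0 = D_1/(1+r)^1 + D_2/(1+r)^2 + D_3/(1+r)^3 + D_4/(1+r)^4 + TV/(1+r)^4
    = 27751.26582 + 28629.47044 + 29535.46634 + 30470.13299 + 356885.81058 = 473272.14617

473272.15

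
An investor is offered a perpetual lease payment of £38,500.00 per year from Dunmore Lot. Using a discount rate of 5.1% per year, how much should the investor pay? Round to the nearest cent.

Level perpetuity: PV = C / r = £38,500.00 / 0.051 = £754,901.96

£754901.96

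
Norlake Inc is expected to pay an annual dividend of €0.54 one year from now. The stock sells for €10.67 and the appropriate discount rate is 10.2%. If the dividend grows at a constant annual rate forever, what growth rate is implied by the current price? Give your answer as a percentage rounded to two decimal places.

5.14%

P = D₁/(r−g) ⇒ g = r − D₁/P = 0.102 − €0.54/€10.67 = 0.051391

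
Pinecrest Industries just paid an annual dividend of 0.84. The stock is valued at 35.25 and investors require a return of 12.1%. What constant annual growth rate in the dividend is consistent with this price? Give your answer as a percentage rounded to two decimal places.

9.49%

P = D₀(1+g)/(r−g) ⇒ P(r−g) = D₀(1+g) ⇒ g(P+D₀) = P·r − D₀
g = (P·r − D₀)/(P + D₀) = (35.25×0.121 − 0.84) / (35.25 + 0.84) = 0.094909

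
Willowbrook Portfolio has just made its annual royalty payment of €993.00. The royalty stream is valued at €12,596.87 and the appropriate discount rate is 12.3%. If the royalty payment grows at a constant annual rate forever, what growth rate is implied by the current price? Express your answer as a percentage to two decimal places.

P = D₀(1+g)/(r−g) ⇒ P(r−g) = D₀(1+g) ⇒ g(P+D₀) = P·r − D₀
g = (P·r − D₀)/(P + D₀) = (€12,596.87×0.123 − €993.00) / (€12,596.87 + €993.00) = 0.040943

4.09%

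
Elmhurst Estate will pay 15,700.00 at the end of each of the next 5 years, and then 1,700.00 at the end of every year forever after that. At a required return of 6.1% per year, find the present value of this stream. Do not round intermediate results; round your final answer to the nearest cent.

PV of 5-year annuity: 15,700.00 × [1 − (1+0.061)^−5] / 0.061 = 65954.58708
Perpetuity value at year 5: 1,700.00 / 0.061 = 27868.85246
PV of perpetuity: 27868.85246 / (1+0.061)^5 = 20727.27297
Total PV = 65954.58708 + 20727.27297 = 86681.86004

86681.86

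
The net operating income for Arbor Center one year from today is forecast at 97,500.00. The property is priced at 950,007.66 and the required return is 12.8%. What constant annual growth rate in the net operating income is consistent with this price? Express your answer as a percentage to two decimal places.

P = D₁/(r−g) ⇒ g = r − D₁/P = 0.128 − 97,500.00/950,007.66 = 0.025369

2.54%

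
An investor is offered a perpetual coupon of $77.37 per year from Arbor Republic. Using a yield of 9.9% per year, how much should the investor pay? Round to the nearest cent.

$781.52

Level perpetuity: PV = C / r = $77.37 / 0.099 = $781.52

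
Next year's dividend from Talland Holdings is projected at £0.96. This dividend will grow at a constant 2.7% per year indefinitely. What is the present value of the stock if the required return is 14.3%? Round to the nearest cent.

£8.28

Growing perpetuity: P = D₁ / (r − g) = £0.9600 / (0.143 − 0.027) = £8.28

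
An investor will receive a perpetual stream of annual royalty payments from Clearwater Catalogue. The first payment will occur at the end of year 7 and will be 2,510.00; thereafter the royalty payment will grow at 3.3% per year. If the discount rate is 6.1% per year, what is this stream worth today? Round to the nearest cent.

62838.15

Value at end of year 6: C₁ / (r − g) = 2,510.00 / (0.061 − 0.033) = 89,642.8571
Discount to today: PV = 89,642.8571 / (1 + 0.061)^6 = 89,642.8571 / 1.426567 = 62,838.15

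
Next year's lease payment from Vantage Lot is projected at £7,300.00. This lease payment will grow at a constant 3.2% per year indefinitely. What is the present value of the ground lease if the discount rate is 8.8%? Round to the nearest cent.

£130357.14

Growing perpetuity: P = D₁ / (r − g) = £7,300.0000 / (0.088 − 0.032) = £130,357.14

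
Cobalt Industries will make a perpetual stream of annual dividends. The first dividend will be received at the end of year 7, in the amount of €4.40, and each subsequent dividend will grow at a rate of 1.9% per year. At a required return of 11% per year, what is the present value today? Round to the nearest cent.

€25.85

Value at end of year 6: C₁ / (r − g) = €4.40 / (0.11 − 0.019) = €48.3516
Discount to today: PV = €48.3516 / (1 + 0.11)^6 = €48.3516 / 1.870415 = €25.85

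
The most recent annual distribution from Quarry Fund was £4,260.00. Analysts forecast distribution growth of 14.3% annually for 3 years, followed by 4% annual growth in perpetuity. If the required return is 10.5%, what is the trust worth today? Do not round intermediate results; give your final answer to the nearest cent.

£89115.80

D_1 = 4869.18000
D_2 = 5565.47274
D_3 = 6361.33534
Terminal value at year 3: TV = D_3×(1+g_2)/(r−g_2) = 6615.78876/0.065 = 101781.36547
P_0 = D_1/(1+r)^1 + D_2/(1+r)^2 + D_3/(1+r)^3 + TV/(1+r)^3
    = 4406.49774 + 4558.03341 + 4714.78026 + 75436.48410 = 89115.79550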